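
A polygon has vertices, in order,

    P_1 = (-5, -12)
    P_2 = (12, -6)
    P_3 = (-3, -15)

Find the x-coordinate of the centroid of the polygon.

4/3

Apply the surveyor's formula. First the cross-terms c_i = x_i·y_{i+1} − x_{i+1}·y_i:
  174, -198, -39  ⇒  2A = -63, A = -31.5.
Then Σ (x_i + x_{i+1})·c_i = -252, so x̄ = -252 / (6·(-31.5)) = 4/3.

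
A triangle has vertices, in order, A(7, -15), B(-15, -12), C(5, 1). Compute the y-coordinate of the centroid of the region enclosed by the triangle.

Apply Gauss's area formula. First the cross-terms c_i = x_i·y_{i+1} − x_{i+1}·y_i:
  -309, 45, -82  ⇒  2A = -346, A = -173.
Then Σ (y_i + y_{i+1})·c_i = 8996, so ȳ = 8996 / (6·(-173)) = -26/3.

-26/3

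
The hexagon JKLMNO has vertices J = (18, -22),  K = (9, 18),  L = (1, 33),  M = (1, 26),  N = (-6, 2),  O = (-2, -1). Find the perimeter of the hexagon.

|JK| = √((-9)² + (40)²) = √1681 = 41
|KL| = √((-8)² + (15)²) = √289 = 17
|LM| = √((0)² + (-7)²) = √49 = 7
|MN| = √((-7)² + (-24)²) = √625 = 25
|NO| = √((4)² + (-3)²) = √25 = 5
|OJ| = √((20)² + (-21)²) = √841 = 29
Perimeter = 41 + 17 + 7 + 25 + 5 + 29 = 124.

124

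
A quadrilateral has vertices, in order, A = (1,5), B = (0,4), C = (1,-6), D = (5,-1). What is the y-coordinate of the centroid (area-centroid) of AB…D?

Apply Gauss's area formula. First the cross-terms c_i = x_i·y_{i+1} − x_{i+1}·y_i:
  4, -4, 29, 26  ⇒  2A = 55, A = 27.5.
Then Σ (y_i + y_{i+1})·c_i = -55, so ȳ = -55 / (6·27.5) = -1/3.

-1/3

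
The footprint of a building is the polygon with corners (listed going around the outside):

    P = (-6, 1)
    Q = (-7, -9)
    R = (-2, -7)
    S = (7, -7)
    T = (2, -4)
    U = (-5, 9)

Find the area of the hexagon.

Apply the shoelace formula: 2A = Σ (x_i·y_{i+1} − x_{i+1}·y_i), indices taken mod 6.
Cross-terms: 61, 31, 63, -14, -2, 49  ⇒  Σ = 188
Area = |Σ|/2 = 94.

94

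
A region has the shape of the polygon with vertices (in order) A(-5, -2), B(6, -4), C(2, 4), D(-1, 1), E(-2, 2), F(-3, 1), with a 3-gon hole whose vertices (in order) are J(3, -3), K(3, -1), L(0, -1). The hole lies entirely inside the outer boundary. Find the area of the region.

39.5

Outer boundary:
Apply the surveyor's formula: 2A = Σ (x_i·y_{i+1} − x_{i+1}·y_i), indices taken mod 6.
Cross-terms: 32, 32, 6, 0, 4, 11  ⇒  Σ = 85
Area = |Σ|/2 = 42.5.
Hole:
Apply the shoelace formula: 2A = Σ (x_i·y_{i+1} − x_{i+1}·y_i), indices taken mod 3.
Σ = (6) + (-3) + (3) = 6
Area = |Σ|/2 = 3.
Net area = 42.5 − 3 = 39.5.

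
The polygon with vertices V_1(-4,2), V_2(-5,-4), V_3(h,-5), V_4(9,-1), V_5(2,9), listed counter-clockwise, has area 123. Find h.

9

The doubled signed area Σ (x_i y_{i+1} − x_{i+1} y_i) is linear in h.
With h=0 it equals 219; the coefficient of h is 3 (from the two edges through V_3).
So 3·h + 219 = 2·123 = 246 ⇒ h = 9.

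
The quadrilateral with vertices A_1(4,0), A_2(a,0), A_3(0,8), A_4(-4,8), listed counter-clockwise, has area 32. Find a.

Write out the shoelace sum; only the two edges meeting at A_2 involve a:
2·Area = [(4·0 − a·0) + (a·8 − 0·0)] + 0
       = 8·a + 0 = 64
⇒ a = 8.

8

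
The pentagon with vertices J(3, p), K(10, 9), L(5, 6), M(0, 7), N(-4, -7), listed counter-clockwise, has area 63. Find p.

0

The doubled signed area Σ (x_i y_{i+1} − x_{i+1} y_i) is linear in p.
With p=0 it equals 126; the coefficient of p is -14 (from the two edges through J).
So -14·p + 126 = 2·63 = 126 ⇒ p = 0.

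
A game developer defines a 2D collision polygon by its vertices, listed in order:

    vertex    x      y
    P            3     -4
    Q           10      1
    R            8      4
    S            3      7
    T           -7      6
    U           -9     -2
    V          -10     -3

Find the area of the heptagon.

Apply Gauss's area formula: 2A = Σ (x_i·y_{i+1} − x_{i+1}·y_i), indices taken mod 7.
Cross-terms: 43, 32, 44, 67, 68, 7, 49  ⇒  Σ = 310
Area = |Σ|/2 = 155.

155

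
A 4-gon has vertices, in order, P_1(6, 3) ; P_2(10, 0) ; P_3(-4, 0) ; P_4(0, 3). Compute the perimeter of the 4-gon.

|P_1P_2| = √((4)² + (-3)²) = √25 = 5
|P_2P_3| = √((-14)² + (0)²) = √196 = 14
|P_3P_4| = √((4)² + (3)²) = √25 = 5
|P_4P_1| = √((6)² + (0)²) = √36 = 6
Perimeter = 5 + 14 + 5 + 6 = 30.

30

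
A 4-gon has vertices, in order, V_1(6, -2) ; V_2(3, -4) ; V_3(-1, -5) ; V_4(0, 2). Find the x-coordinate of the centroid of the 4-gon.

30/17

Apply the surveyor's formula. First the cross-terms c_i = x_i·y_{i+1} − x_{i+1}·y_i:
  -18, -19, -2, -12  ⇒  2A = -51, A = -25.5.
Then Σ (x_i + x_{i+1})·c_i = -270, so x̄ = -270 / (6·(-25.5)) = 30/17.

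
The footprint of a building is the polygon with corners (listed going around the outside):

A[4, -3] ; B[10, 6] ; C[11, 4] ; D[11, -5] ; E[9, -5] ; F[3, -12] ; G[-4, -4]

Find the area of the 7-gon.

103

Apply Gauss's area formula: 2A = Σ (x_i·y_{i+1} − x_{i+1}·y_i), indices taken mod 7.
Cross-terms: 54, -26, -99, -10, -93, -60, 28  ⇒  Σ = -206
Area = |Σ|/2 = 103.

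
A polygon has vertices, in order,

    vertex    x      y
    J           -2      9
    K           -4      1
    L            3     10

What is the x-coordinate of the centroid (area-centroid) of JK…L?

Apply the shoelace (surveyor's) formula. First the cross-terms c_i = x_i·y_{i+1} − x_{i+1}·y_i:
  34, -43, 47  ⇒  2A = 38, A = 19.
Then Σ (x_i + x_{i+1})·c_i = -114, so x̄ = -114 / (6·19) = -1.

-1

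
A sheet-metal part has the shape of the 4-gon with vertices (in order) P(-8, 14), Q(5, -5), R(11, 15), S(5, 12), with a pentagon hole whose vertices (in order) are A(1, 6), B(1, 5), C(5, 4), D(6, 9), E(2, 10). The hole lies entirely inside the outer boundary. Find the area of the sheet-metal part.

Outer boundary:
Σ = (-30) + (130) + (57) + (166) = 323
Area = |Σ|/2 = 161.5.
Hole:
Apply the shoelace formula: 2A = Σ (x_i·y_{i+1} − x_{i+1}·y_i), indices taken mod 5.
Σ = (-1) + (-21) + (21) + (42) + (2) = 43
Area = |Σ|/2 = 21.5.
Net area = 161.5 − 21.5 = 140.

140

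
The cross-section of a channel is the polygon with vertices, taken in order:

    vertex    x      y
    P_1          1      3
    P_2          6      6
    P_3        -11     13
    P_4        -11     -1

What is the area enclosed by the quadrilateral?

Apply the shoelace (surveyor's) formula: 2A = Σ (x_i·y_{i+1} − x_{i+1}·y_i), indices taken mod 4.
Cross-terms: -12, 144, 154, -32  ⇒  Σ = 254
Area = |Σ|/2 = 127.

127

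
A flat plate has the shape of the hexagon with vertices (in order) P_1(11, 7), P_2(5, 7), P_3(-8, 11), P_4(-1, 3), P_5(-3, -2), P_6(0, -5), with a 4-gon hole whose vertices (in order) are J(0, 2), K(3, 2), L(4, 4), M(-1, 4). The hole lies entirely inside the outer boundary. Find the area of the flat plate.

Outer boundary:
Apply the shoelace formula: 2A = Σ (x_i·y_{i+1} − x_{i+1}·y_i), indices taken mod 6.
Σ = (42) + (111) + (-13) + (11) + (15) + (55) = 221
Area = |Σ|/2 = 110.5.
Hole:
Σ = (-6) + (4) + (20) + (-2) = 16
Area = |Σ|/2 = 8.
Net area = 110.5 − 8 = 102.5.

102.5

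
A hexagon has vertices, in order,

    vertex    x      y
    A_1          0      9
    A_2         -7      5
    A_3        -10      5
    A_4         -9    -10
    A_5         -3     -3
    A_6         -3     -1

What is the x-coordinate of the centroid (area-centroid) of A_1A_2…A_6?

Apply the shoelace formula. First the cross-terms c_i = x_i·y_{i+1} − x_{i+1}·y_i:
  63, 15, 145, -3, -6, -27  ⇒  2A = 187, A = 93.5.
Then Σ (x_i + x_{i+1})·c_i = -3298, so x̄ = -3298 / (6·93.5) = -194/33.

-194/33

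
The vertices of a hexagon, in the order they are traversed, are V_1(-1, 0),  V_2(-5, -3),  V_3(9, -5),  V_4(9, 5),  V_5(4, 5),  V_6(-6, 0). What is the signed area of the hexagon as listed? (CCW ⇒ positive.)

Apply Gauss's area formula: 2A = Σ (x_i·y_{i+1} − x_{i+1}·y_i), indices taken mod 6.
Cross-terms: 3, 52, 90, 25, 30, 0  ⇒  Σ = 200
Signed area = Σ/2 = 100 (positive ⇒ counter-clockwise traversal).

100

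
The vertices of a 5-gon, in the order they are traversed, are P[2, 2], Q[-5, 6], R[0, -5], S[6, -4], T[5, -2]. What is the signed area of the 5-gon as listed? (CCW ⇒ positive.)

49.5

Cross-terms: 22, 25, 30, 8, 14  ⇒  Σ = 99
Signed area = Σ/2 = 49.5 (positive ⇒ counter-clockwise traversal).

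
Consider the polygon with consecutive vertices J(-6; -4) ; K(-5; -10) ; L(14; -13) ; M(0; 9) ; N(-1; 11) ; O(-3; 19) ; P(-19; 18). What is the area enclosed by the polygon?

Cross-terms: 40, 205, 126, 9, 14, 307, 184  ⇒  Σ = 885
Area = |Σ|/2 = 442.5.

442.5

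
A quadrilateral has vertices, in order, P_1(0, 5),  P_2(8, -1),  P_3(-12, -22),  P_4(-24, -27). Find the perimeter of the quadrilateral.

|P_1P_2| = √((8)² + (-6)²) = √100 = 10
|P_2P_3| = √((-20)² + (-21)²) = √841 = 29
|P_3P_4| = √((-12)² + (-5)²) = √169 = 13
|P_4P_1| = √((24)² + (32)²) = √1600 = 40
Perimeter = 10 + 29 + 13 + 40 = 92.

92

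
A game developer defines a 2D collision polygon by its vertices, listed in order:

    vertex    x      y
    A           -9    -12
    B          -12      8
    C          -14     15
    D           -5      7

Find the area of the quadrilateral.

A→B: (-9)(8) − (-12)(-12) = -216
B→C: (-12)(15) − (-14)(8) = -68
C→D: (-14)(7) − (-5)(15) = -23
D→A: (-5)(-12) − (-9)(7) = 123
Σ = -184
Area = |Σ|/2 = 92.

92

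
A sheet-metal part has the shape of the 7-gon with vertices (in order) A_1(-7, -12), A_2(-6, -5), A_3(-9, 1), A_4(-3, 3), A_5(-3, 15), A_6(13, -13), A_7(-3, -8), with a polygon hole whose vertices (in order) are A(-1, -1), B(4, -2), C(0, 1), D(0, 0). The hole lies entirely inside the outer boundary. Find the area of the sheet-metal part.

228.5

Outer boundary:
Σ = (-37) + (-51) + (-24) + (-36) + (-156) + (-143) + (-20) = -467
Area = |Σ|/2 = 233.5.
Hole:
Σ = (6) + (4) + (0) + (0) = 10
Area = |Σ|/2 = 5.
Net area = 233.5 − 5 = 228.5.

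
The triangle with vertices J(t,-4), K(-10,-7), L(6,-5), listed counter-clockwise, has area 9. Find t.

The doubled signed area Σ (x_i y_{i+1} − x_{i+1} y_i) is linear in t.
With t=0 it equals 28; the coefficient of t is -2 (from the two edges through J).
So -2·t + 28 = 2·9 = 18 ⇒ t = 5.

5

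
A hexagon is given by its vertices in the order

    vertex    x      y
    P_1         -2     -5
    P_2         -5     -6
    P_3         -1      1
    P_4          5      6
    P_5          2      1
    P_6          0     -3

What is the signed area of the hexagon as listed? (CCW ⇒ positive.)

-27

Cross-terms: -13, -11, -11, -7, -6, -6  ⇒  Σ = -54
Signed area = Σ/2 = -27 (negative ⇒ clockwise traversal).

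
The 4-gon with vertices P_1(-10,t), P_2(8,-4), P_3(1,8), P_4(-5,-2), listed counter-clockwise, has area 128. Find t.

-10

Write out the shoelace sum; only the two edges meeting at P_1 involve t:
2·Area = [((-5)·t − (-10)·(-2)) + ((-10)·(-4) − 8·t)] + 106
       = -13·t + 126 = 256
⇒ t = -10.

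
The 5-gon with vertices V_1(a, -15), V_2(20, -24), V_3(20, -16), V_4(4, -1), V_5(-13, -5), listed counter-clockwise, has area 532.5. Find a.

-21

The doubled signed area Σ (x_i y_{i+1} − x_{i+1} y_i) is linear in a.
With a=0 it equals 666; the coefficient of a is -19 (from the two edges through V_1).
So -19·a + 666 = 2·532.5 = 1065 ⇒ a = -21.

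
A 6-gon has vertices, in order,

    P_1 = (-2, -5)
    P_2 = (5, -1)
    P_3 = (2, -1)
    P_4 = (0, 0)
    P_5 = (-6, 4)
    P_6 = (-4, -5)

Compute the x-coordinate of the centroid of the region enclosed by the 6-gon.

Apply the shoelace (surveyor's) formula. First the cross-terms c_i = x_i·y_{i+1} − x_{i+1}·y_i:
  27, -3, 0, 0, 46, 10  ⇒  2A = 80, A = 40.
Then Σ (x_i + x_{i+1})·c_i = -460, so x̄ = -460 / (6·40) = -23/12.

-23/12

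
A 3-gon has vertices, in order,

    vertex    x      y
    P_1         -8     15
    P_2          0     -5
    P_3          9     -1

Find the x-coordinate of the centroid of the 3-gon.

Apply Gauss's area formula. First the cross-terms c_i = x_i·y_{i+1} − x_{i+1}·y_i:
  40, 45, 127  ⇒  2A = 212, A = 106.
Then Σ (x_i + x_{i+1})·c_i = 212, so x̄ = 212 / (6·106) = 1/3.

1/3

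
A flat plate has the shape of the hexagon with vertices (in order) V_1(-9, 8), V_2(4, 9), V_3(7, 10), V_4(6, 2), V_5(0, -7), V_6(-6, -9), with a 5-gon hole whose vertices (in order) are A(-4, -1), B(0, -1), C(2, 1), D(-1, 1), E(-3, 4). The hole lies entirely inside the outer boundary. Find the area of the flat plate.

184

Outer boundary:
Cross-terms: -113, -23, -46, -42, -42, -129  ⇒  Σ = -395
Area = |Σ|/2 = 197.5.
Hole:
Apply the surveyor's formula: 2A = Σ (x_i·y_{i+1} − x_{i+1}·y_i), indices taken mod 5.
Cross-terms: 4, 2, 3, -1, 19  ⇒  Σ = 27
Area = |Σ|/2 = 13.5.
Net area = 197.5 − 13.5 = 184.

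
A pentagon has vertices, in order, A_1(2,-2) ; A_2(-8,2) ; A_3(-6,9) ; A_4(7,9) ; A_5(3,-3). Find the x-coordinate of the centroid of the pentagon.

Apply the surveyor's formula. First the cross-terms c_i = x_i·y_{i+1} − x_{i+1}·y_i:
  -12, -60, -117, -48, 0  ⇒  2A = -237, A = -118.5.
Then Σ (x_i + x_{i+1})·c_i = 315, so x̄ = 315 / (6·(-118.5)) = -35/79.

-35/79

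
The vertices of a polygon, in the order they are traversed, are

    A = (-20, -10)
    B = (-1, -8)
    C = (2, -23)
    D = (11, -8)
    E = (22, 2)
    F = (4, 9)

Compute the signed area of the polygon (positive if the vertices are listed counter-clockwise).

477

Σ = (150) + (39) + (237) + (198) + (190) + (140) = 954
Signed area = Σ/2 = 477 (positive ⇒ counter-clockwise traversal).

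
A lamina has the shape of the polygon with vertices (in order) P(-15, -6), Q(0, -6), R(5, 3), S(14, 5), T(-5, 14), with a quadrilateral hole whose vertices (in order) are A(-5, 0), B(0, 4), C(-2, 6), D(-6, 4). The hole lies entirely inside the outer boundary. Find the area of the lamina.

264

Outer boundary:
Apply Gauss's area formula: 2A = Σ (x_i·y_{i+1} − x_{i+1}·y_i), indices taken mod 5.
Cross-terms: 90, 30, -17, 221, 240  ⇒  Σ = 564
Area = |Σ|/2 = 282.
Hole:
Apply the shoelace (surveyor's) formula: 2A = Σ (x_i·y_{i+1} − x_{i+1}·y_i), indices taken mod 4.
Σ = (-20) + (8) + (28) + (20) = 36
Area = |Σ|/2 = 18.
Net area = 282 − 18 = 264.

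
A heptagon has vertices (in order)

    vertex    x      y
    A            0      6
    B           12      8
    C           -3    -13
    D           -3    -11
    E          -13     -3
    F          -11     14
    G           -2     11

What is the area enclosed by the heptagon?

Apply the surveyor's formula: 2A = Σ (x_i·y_{i+1} − x_{i+1}·y_i), indices taken mod 7.
Σ = (-72) + (-132) + (-6) + (-134) + (-215) + (-93) + (-12) = -664
Area = |Σ|/2 = 332.

332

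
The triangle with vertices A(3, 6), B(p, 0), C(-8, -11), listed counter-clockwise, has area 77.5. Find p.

-10

Write out the shoelace sum; only the two edges meeting at B involve p:
2·Area = [(3·0 − p·6) + (p·(-11) − (-8)·0)] + -15
       = -17·p + -15 = 155
⇒ p = -10.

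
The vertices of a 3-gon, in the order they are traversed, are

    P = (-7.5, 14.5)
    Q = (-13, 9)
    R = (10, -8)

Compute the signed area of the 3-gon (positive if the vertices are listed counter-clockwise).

P→Q: (-7.5)(9) − (-13)(14.5) = 121
Q→R: (-13)(-8) − (10)(9) = 14
R→P: (10)(14.5) − (-7.5)(-8) = 85
Σ = 220
Signed area = Σ/2 = 110 (positive ⇒ counter-clockwise traversal).

110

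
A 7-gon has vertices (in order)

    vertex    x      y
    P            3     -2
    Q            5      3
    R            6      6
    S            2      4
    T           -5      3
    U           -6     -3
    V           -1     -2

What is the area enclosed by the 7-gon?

Σ = (19) + (12) + (12) + (26) + (33) + (9) + (8) = 119
Area = |Σ|/2 = 59.5.

59.5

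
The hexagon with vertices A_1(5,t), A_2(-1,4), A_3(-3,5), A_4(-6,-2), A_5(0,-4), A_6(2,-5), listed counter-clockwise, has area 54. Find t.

The doubled signed area Σ (x_i y_{i+1} − x_{i+1} y_i) is linear in t.
With t=0 it equals 120; the coefficient of t is 3 (from the two edges through A_1).
So 3·t + 120 = 2·54 = 108 ⇒ t = -4.

-4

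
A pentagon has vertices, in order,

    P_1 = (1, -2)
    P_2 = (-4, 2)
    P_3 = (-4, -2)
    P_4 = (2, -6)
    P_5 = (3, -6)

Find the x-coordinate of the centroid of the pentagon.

-34/33

Apply the surveyor's formula. First the cross-terms c_i = x_i·y_{i+1} − x_{i+1}·y_i:
  -6, 16, 28, 6, 0  ⇒  2A = 44, A = 22.
Then Σ (x_i + x_{i+1})·c_i = -136, so x̄ = -136 / (6·22) = -34/33.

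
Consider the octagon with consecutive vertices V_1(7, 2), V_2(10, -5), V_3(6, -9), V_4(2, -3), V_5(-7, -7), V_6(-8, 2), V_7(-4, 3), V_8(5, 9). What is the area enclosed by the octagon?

Apply the shoelace (surveyor's) formula: 2A = Σ (x_i·y_{i+1} − x_{i+1}·y_i), indices taken mod 8.
V_1→V_2: (7)(-5) − (10)(2) = -55
V_2→V_3: (10)(-9) − (6)(-5) = -60
V_3→V_4: (6)(-3) − (2)(-9) = 0
V_4→V_5: (2)(-7) − (-7)(-3) = -35
V_5→V_6: (-7)(2) − (-8)(-7) = -70
V_6→V_7: (-8)(3) − (-4)(2) = -16
V_7→V_8: (-4)(9) − (5)(3) = -51
V_8→V_1: (5)(2) − (7)(9) = -53
Σ = -340
Area = |Σ|/2 = 170.

170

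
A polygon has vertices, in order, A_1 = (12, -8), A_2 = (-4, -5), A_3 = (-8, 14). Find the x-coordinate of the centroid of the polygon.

Apply the surveyor's formula. First the cross-terms c_i = x_i·y_{i+1} − x_{i+1}·y_i:
  -92, -96, -104  ⇒  2A = -292, A = -146.
Then Σ (x_i + x_{i+1})·c_i = 0, so x̄ = 0 / (6·(-146)) = 0.

0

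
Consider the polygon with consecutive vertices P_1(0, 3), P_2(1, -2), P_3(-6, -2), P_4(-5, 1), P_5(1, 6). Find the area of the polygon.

Apply the shoelace (surveyor's) formula: 2A = Σ (x_i·y_{i+1} − x_{i+1}·y_i), indices taken mod 5.
Σ = (-3) + (-14) + (-16) + (-31) + (3) = -61
Area = |Σ|/2 = 30.5.

30.5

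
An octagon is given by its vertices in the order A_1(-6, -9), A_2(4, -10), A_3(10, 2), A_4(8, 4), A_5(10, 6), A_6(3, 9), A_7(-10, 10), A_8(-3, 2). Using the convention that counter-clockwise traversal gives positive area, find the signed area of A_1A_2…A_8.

238.5

Apply the shoelace formula: 2A = Σ (x_i·y_{i+1} − x_{i+1}·y_i), indices taken mod 8.
A_1→A_2: (-6)(-10) − (4)(-9) = 96
A_2→A_3: (4)(2) − (10)(-10) = 108
A_3→A_4: (10)(4) − (8)(2) = 24
A_4→A_5: (8)(6) − (10)(4) = 8
A_5→A_6: (10)(9) − (3)(6) = 72
A_6→A_7: (3)(10) − (-10)(9) = 120
A_7→A_8: (-10)(2) − (-3)(10) = 10
A_8→A_1: (-3)(-9) − (-6)(2) = 39
Σ = 477
Signed area = Σ/2 = 238.5 (positive ⇒ counter-clockwise traversal).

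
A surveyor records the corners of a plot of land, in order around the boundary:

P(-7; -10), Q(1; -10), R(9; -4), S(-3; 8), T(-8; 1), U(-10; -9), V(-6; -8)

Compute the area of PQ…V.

199.5

Apply the shoelace formula: 2A = Σ (x_i·y_{i+1} − x_{i+1}·y_i), indices taken mod 7.
Σ = (80) + (86) + (60) + (61) + (82) + (26) + (4) = 399
Area = |Σ|/2 = 199.5.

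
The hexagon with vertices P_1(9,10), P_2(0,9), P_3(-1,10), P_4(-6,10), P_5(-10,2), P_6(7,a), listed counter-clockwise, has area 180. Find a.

The doubled signed area Σ (x_i y_{i+1} − x_{i+1} y_i) is linear in a.
With a=0 it equals 284; the coefficient of a is -19 (from the two edges through P_6).
So -19·a + 284 = 2·180 = 360 ⇒ a = -4.

-4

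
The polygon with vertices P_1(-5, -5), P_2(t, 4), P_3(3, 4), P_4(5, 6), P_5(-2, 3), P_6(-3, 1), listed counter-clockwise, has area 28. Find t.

The doubled signed area Σ (x_i y_{i+1} − x_{i+1} y_i) is linear in t.
With t=0 it equals 20; the coefficient of t is 9 (from the two edges through P_2).
So 9·t + 20 = 2·28 = 56 ⇒ t = 4.

4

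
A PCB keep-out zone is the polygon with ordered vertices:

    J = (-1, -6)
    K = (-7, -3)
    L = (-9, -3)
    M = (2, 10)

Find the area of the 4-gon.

Apply the surveyor's formula: 2A = Σ (x_i·y_{i+1} − x_{i+1}·y_i), indices taken mod 4.
Cross-terms: -39, -6, -84, -2  ⇒  Σ = -131
Area = |Σ|/2 = 65.5.

65.5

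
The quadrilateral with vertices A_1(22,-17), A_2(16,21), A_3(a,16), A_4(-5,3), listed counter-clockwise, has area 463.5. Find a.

9

The doubled signed area Σ (x_i y_{i+1} − x_{i+1} y_i) is linear in a.
With a=0 it equals 1089; the coefficient of a is -18 (from the two edges through A_3).
So -18·a + 1089 = 2·463.5 = 927 ⇒ a = 9.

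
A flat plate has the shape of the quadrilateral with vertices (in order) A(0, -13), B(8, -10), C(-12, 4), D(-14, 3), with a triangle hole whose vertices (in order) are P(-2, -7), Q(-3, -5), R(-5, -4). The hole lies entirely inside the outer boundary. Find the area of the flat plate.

Outer boundary:
Apply the shoelace formula: 2A = Σ (x_i·y_{i+1} − x_{i+1}·y_i), indices taken mod 4.
Σ = (104) + (-88) + (20) + (182) = 218
Area = |Σ|/2 = 109.
Hole:
Apply the shoelace formula: 2A = Σ (x_i·y_{i+1} − x_{i+1}·y_i), indices taken mod 3.
P→Q: (-2)(-5) − (-3)(-7) = -11
Q→R: (-3)(-4) − (-5)(-5) = -13
R→P: (-5)(-7) − (-2)(-4) = 27
Σ = 3
Area = |Σ|/2 = 1.5.
Net area = 109 − 1.5 = 107.5.

107.5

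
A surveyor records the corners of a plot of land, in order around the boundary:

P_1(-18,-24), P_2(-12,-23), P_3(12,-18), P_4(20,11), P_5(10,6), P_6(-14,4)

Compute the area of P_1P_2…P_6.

Apply Gauss's area formula: 2A = Σ (x_i·y_{i+1} − x_{i+1}·y_i), indices taken mod 6.
Σ = (126) + (492) + (492) + (10) + (124) + (408) = 1652
Area = |Σ|/2 = 826.

826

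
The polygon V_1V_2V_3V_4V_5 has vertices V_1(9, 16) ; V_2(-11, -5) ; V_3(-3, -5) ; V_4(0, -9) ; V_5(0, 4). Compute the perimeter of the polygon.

|V_1V_2| = √((-20)² + (-21)²) = √841 = 29
|V_2V_3| = √((8)² + (0)²) = √64 = 8
|V_3V_4| = √((3)² + (-4)²) = √25 = 5
|V_4V_5| = √((0)² + (13)²) = √169 = 13
|V_5V_1| = √((9)² + (12)²) = √225 = 15
Perimeter = 29 + 8 + 5 + 13 + 15 = 70.

70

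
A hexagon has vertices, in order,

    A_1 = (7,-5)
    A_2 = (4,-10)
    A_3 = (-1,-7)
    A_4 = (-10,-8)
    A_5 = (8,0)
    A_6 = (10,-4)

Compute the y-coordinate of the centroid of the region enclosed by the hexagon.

-107/21

Apply Gauss's area formula. First the cross-terms c_i = x_i·y_{i+1} − x_{i+1}·y_i:
  -50, -38, -62, 64, -32, -22  ⇒  2A = -140, A = -70.
Then Σ (y_i + y_{i+1})·c_i = 2140, so ȳ = 2140 / (6·(-70)) = -107/21.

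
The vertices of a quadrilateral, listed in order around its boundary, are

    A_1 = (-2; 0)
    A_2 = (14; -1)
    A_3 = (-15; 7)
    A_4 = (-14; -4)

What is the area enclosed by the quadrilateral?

A_1→A_2: (-2)(-1) − (14)(0) = 2
A_2→A_3: (14)(7) − (-15)(-1) = 83
A_3→A_4: (-15)(-4) − (-14)(7) = 158
A_4→A_1: (-14)(0) − (-2)(-4) = -8
Σ = 235
Area = |Σ|/2 = 117.5.

117.5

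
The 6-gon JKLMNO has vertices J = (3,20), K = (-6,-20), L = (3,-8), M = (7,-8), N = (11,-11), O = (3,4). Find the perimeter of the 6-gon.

98

|JK| = √((-9)² + (-40)²) = √1681 = 41
|KL| = √((9)² + (12)²) = √225 = 15
|LM| = √((4)² + (0)²) = √16 = 4
|MN| = √((4)² + (-3)²) = √25 = 5
|NO| = √((-8)² + (15)²) = √289 = 17
|OJ| = √((0)² + (16)²) = √256 = 16
Perimeter = 41 + 15 + 4 + 5 + 17 + 16 = 98.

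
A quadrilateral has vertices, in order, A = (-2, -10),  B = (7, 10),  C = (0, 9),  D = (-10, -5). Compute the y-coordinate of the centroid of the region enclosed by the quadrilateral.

69/293

Apply the shoelace (surveyor's) formula. First the cross-terms c_i = x_i·y_{i+1} − x_{i+1}·y_i:
  50, 63, 90, 90  ⇒  2A = 293, A = 146.5.
Then Σ (y_i + y_{i+1})·c_i = 207, so ȳ = 207 / (6·146.5) = 69/293.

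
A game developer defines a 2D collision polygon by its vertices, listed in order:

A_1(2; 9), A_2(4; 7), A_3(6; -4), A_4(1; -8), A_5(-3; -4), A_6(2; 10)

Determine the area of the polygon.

88

Cross-terms: -22, -58, -44, -28, -22, -2  ⇒  Σ = -176
Area = |Σ|/2 = 88.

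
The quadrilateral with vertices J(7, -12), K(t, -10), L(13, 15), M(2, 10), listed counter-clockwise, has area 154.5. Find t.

Write out the shoelace sum; only the two edges meeting at K involve t:
2·Area = [(7·(-10) − t·(-12)) + (t·15 − 13·(-10))] + 6
       = 27·t + 66 = 309
⇒ t = 9.

9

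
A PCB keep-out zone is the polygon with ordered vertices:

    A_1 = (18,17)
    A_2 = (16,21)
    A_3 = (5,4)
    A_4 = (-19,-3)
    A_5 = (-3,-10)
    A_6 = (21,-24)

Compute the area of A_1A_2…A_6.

689

Apply the surveyor's formula: 2A = Σ (x_i·y_{i+1} − x_{i+1}·y_i), indices taken mod 6.
Cross-terms: 106, -41, 61, 181, 282, 789  ⇒  Σ = 1378
Area = |Σ|/2 = 689.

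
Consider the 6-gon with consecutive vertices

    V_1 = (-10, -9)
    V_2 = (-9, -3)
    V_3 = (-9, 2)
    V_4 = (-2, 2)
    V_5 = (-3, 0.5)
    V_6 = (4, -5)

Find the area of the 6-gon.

Σ = (-51) + (-45) + (-14) + (5) + (13) + (-86) = -178
Area = |Σ|/2 = 89.

89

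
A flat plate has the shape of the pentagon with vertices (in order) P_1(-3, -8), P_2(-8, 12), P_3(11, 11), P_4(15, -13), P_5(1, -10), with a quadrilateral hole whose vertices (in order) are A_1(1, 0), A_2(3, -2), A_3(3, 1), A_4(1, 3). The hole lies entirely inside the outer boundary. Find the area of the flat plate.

Outer boundary:
Apply the shoelace formula: 2A = Σ (x_i·y_{i+1} − x_{i+1}·y_i), indices taken mod 5.
Σ = (-100) + (-220) + (-308) + (-137) + (-38) = -803
Area = |Σ|/2 = 401.5.
Hole:
Cross-terms: -2, 9, 8, -3  ⇒  Σ = 12
Area = |Σ|/2 = 6.
Net area = 401.5 − 6 = 395.5.

395.5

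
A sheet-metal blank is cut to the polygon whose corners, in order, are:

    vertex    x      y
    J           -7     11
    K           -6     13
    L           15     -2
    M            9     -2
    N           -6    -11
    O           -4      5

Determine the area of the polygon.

Apply the shoelace (surveyor's) formula: 2A = Σ (x_i·y_{i+1} − x_{i+1}·y_i), indices taken mod 6.
J→K: (-7)(13) − (-6)(11) = -25
K→L: (-6)(-2) − (15)(13) = -183
L→M: (15)(-2) − (9)(-2) = -12
M→N: (9)(-11) − (-6)(-2) = -111
N→O: (-6)(5) − (-4)(-11) = -74
O→J: (-4)(11) − (-7)(5) = -9
Σ = -414
Area = |Σ|/2 = 207.

207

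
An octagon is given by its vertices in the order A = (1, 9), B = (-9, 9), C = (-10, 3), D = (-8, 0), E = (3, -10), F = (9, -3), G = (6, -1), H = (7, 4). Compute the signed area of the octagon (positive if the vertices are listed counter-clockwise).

218.5

Apply the shoelace (surveyor's) formula: 2A = Σ (x_i·y_{i+1} − x_{i+1}·y_i), indices taken mod 8.
A→B: (1)(9) − (-9)(9) = 90
B→C: (-9)(3) − (-10)(9) = 63
C→D: (-10)(0) − (-8)(3) = 24
D→E: (-8)(-10) − (3)(0) = 80
E→F: (3)(-3) − (9)(-10) = 81
F→G: (9)(-1) − (6)(-3) = 9
G→H: (6)(4) − (7)(-1) = 31
H→A: (7)(9) − (1)(4) = 59
Σ = 437
Signed area = Σ/2 = 218.5 (positive ⇒ counter-clockwise traversal).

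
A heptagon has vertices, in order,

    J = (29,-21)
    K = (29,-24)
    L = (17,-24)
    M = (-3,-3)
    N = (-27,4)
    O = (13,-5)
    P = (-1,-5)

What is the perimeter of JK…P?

|JK| = √((0)² + (-3)²) = √9 = 3
|KL| = √((-12)² + (0)²) = √144 = 12
|LM| = √((-20)² + (21)²) = √841 = 29
|MN| = √((-24)² + (7)²) = √625 = 25
|NO| = √((40)² + (-9)²) = √1681 = 41
|OP| = √((-14)² + (0)²) = √196 = 14
|PJ| = √((30)² + (-16)²) = √1156 = 34
Perimeter = 3 + 12 + 29 + 25 + 41 + 14 + 34 = 158.

158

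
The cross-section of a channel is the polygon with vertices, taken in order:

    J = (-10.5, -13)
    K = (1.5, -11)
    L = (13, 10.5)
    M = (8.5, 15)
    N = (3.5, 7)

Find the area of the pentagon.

217.25

Σ = (135) + (158.75) + (105.75) + (7) + (28) = 434.5
Area = |Σ|/2 = 217.25.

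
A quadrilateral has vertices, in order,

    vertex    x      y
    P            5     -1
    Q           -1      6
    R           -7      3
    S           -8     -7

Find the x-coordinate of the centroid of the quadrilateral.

Apply the shoelace (surveyor's) formula. First the cross-terms c_i = x_i·y_{i+1} − x_{i+1}·y_i:
  29, 39, 73, 43  ⇒  2A = 184, A = 92.
Then Σ (x_i + x_{i+1})·c_i = -1420, so x̄ = -1420 / (6·92) = -355/138.

-355/138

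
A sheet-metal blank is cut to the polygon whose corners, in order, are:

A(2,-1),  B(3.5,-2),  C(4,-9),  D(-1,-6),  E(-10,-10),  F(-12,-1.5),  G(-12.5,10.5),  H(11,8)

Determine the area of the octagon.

299.625

Σ = (-0.5) + (-23.5) + (-33) + (-50) + (-105) + (-144.75) + (-215.5) + (-27) = -599.25
Area = |Σ|/2 = 299.625.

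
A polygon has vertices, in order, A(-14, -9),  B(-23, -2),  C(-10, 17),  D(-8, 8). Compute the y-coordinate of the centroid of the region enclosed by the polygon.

Apply Gauss's area formula. First the cross-terms c_i = x_i·y_{i+1} − x_{i+1}·y_i:
  -179, -411, 56, 184  ⇒  2A = -350, A = -175.
Then Σ (y_i + y_{i+1})·c_i = -2980, so ȳ = -2980 / (6·(-175)) = 298/105.

298/105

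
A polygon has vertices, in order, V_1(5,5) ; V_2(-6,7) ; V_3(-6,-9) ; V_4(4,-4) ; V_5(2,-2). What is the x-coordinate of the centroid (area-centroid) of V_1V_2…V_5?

Apply the shoelace (surveyor's) formula. First the cross-terms c_i = x_i·y_{i+1} − x_{i+1}·y_i:
  65, 96, 60, 0, 20  ⇒  2A = 241, A = 120.5.
Then Σ (x_i + x_{i+1})·c_i = -1197, so x̄ = -1197 / (6·120.5) = -399/241.

-399/241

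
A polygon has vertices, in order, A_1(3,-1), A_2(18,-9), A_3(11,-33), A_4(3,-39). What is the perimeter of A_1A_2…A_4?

90

|A_1A_2| = √((15)² + (-8)²) = √289 = 17
|A_2A_3| = √((-7)² + (-24)²) = √625 = 25
|A_3A_4| = √((-8)² + (-6)²) = √100 = 10
|A_4A_1| = √((0)² + (38)²) = √1444 = 38
Perimeter = 17 + 25 + 10 + 38 = 90.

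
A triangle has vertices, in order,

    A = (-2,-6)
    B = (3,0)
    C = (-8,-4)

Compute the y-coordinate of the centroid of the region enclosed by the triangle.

-10/3

Apply the shoelace formula. First the cross-terms c_i = x_i·y_{i+1} − x_{i+1}·y_i:
  18, -12, 40  ⇒  2A = 46, A = 23.
Then Σ (y_i + y_{i+1})·c_i = -460, so ȳ = -460 / (6·23) = -10/3.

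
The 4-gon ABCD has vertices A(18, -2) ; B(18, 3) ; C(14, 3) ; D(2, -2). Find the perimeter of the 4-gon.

38

|AB| = √((0)² + (5)²) = √25 = 5
|BC| = √((-4)² + (0)²) = √16 = 4
|CD| = √((-12)² + (-5)²) = √169 = 13
|DA| = √((16)² + (0)²) = √256 = 16
Perimeter = 5 + 4 + 13 + 16 = 38.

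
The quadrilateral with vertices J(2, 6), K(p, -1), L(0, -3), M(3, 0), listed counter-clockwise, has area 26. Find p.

Write out the shoelace sum; only the two edges meeting at K involve p:
2·Area = [(2·(-1) − p·6) + (p·(-3) − 0·(-1))] + 27
       = -9·p + 25 = 52
⇒ p = -3.

-3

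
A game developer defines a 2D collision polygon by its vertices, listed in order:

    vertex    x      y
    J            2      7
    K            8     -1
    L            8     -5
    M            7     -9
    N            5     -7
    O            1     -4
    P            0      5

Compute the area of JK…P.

74.5

Σ = (-58) + (-32) + (-37) + (-4) + (-13) + (5) + (-10) = -149
Area = |Σ|/2 = 74.5.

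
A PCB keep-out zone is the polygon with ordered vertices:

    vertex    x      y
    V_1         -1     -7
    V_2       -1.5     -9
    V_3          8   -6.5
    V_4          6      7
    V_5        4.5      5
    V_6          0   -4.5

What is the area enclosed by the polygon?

Apply the surveyor's formula: 2A = Σ (x_i·y_{i+1} − x_{i+1}·y_i), indices taken mod 6.
V_1→V_2: (-1)(-9) − (-1.5)(-7) = -1.5
V_2→V_3: (-1.5)(-6.5) − (8)(-9) = 81.75
V_3→V_4: (8)(7) − (6)(-6.5) = 95
V_4→V_5: (6)(5) − (4.5)(7) = -1.5
V_5→V_6: (4.5)(-4.5) − (0)(5) = -20.25
V_6→V_1: (0)(-7) − (-1)(-4.5) = -4.5
Σ = 149
Area = |Σ|/2 = 74.5.

74.5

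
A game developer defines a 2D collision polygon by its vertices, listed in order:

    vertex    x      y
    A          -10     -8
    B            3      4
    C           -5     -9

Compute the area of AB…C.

36.5

Apply the shoelace (surveyor's) formula: 2A = Σ (x_i·y_{i+1} − x_{i+1}·y_i), indices taken mod 3.
Cross-terms: -16, -7, -50  ⇒  Σ = -73
Area = |Σ|/2 = 36.5.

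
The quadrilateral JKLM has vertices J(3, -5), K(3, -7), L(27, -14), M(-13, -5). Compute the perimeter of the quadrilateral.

84

|JK| = √((0)² + (-2)²) = √4 = 2
|KL| = √((24)² + (-7)²) = √625 = 25
|LM| = √((-40)² + (9)²) = √1681 = 41
|MJ| = √((16)² + (0)²) = √256 = 16
Perimeter = 2 + 25 + 41 + 16 = 84.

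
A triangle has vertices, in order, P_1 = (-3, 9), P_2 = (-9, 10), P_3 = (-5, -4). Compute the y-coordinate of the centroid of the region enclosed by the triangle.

Apply the shoelace formula. First the cross-terms c_i = x_i·y_{i+1} − x_{i+1}·y_i:
  51, 86, -57  ⇒  2A = 80, A = 40.
Then Σ (y_i + y_{i+1})·c_i = 1200, so ȳ = 1200 / (6·40) = 5.

5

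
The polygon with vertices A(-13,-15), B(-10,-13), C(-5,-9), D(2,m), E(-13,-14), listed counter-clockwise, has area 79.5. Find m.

The doubled signed area Σ (x_i y_{i+1} − x_{i+1} y_i) is linear in m.
With m=0 it equals 47; the coefficient of m is 8 (from the two edges through D).
So 8·m + 47 = 2·79.5 = 159 ⇒ m = 14.

14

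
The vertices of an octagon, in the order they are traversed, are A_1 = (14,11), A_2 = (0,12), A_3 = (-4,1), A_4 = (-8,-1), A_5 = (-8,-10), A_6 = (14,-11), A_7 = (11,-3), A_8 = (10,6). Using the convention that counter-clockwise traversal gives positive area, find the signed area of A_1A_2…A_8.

Apply the shoelace (surveyor's) formula: 2A = Σ (x_i·y_{i+1} − x_{i+1}·y_i), indices taken mod 8.
Σ = (168) + (48) + (12) + (72) + (228) + (79) + (96) + (26) = 729
Signed area = Σ/2 = 364.5 (positive ⇒ counter-clockwise traversal).

364.5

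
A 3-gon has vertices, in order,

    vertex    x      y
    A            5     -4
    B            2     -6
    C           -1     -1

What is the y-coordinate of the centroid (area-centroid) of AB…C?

-11/3

Apply Gauss's area formula. First the cross-terms c_i = x_i·y_{i+1} − x_{i+1}·y_i:
  -22, -8, 9  ⇒  2A = -21, A = -10.5.
Then Σ (y_i + y_{i+1})·c_i = 231, so ȳ = 231 / (6·(-10.5)) = -11/3.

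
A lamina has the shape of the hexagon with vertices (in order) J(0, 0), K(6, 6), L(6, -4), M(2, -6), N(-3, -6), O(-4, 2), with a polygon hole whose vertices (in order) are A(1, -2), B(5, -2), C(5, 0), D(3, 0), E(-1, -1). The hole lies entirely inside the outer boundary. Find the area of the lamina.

Outer boundary:
Σ = (0) + (-60) + (-28) + (-30) + (-30) + (0) = -148
Area = |Σ|/2 = 74.
Hole:
Apply the shoelace (surveyor's) formula: 2A = Σ (x_i·y_{i+1} − x_{i+1}·y_i), indices taken mod 5.
Σ = (8) + (10) + (0) + (-3) + (3) = 18
Area = |Σ|/2 = 9.
Net area = 74 − 9 = 65.

65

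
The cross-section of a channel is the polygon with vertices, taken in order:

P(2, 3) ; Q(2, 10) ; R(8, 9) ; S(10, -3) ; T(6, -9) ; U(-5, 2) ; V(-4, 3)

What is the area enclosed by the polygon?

Apply the shoelace (surveyor's) formula: 2A = Σ (x_i·y_{i+1} − x_{i+1}·y_i), indices taken mod 7.
Σ = (14) + (-62) + (-114) + (-72) + (-33) + (-7) + (-18) = -292
Area = |Σ|/2 = 146.

146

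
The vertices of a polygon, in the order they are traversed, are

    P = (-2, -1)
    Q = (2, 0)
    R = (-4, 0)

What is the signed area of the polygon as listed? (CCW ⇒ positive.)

3

P→Q: (-2)(0) − (2)(-1) = 2
Q→R: (2)(0) − (-4)(0) = 0
R→P: (-4)(-1) − (-2)(0) = 4
Σ = 6
Signed area = Σ/2 = 3 (positive ⇒ counter-clockwise traversal).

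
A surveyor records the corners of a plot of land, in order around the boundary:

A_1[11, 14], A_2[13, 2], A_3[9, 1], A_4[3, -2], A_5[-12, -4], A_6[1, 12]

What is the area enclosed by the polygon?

Apply the surveyor's formula: 2A = Σ (x_i·y_{i+1} − x_{i+1}·y_i), indices taken mod 6.
Σ = (-160) + (-5) + (-21) + (-36) + (-140) + (-118) = -480
Area = |Σ|/2 = 240.

240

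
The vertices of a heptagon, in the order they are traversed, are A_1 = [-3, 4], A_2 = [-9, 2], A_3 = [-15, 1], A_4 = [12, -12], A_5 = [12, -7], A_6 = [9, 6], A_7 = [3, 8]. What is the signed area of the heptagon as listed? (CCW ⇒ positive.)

Apply the shoelace (surveyor's) formula: 2A = Σ (x_i·y_{i+1} − x_{i+1}·y_i), indices taken mod 7.
Cross-terms: 30, 21, 168, 60, 135, 54, 36  ⇒  Σ = 504
Signed area = Σ/2 = 252 (positive ⇒ counter-clockwise traversal).

252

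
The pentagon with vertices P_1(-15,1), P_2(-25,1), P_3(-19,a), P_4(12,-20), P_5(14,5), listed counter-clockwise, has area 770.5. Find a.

The doubled signed area Σ (x_i y_{i+1} − x_{i+1} y_i) is linear in a.
With a=0 it equals 838; the coefficient of a is -37 (from the two edges through P_3).
So -37·a + 838 = 2·770.5 = 1541 ⇒ a = -19.

-19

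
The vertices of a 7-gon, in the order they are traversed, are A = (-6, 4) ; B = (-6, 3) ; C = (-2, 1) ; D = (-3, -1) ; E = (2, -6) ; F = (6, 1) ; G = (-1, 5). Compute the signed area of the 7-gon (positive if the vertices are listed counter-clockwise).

63

Apply the shoelace (surveyor's) formula: 2A = Σ (x_i·y_{i+1} − x_{i+1}·y_i), indices taken mod 7.
Cross-terms: 6, 0, 5, 20, 38, 31, 26  ⇒  Σ = 126
Signed area = Σ/2 = 63 (positive ⇒ counter-clockwise traversal).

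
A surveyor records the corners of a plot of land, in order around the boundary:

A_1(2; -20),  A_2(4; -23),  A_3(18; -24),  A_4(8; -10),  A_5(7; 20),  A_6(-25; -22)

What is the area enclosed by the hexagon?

Σ = (34) + (318) + (12) + (230) + (346) + (544) = 1484
Area = |Σ|/2 = 742.

742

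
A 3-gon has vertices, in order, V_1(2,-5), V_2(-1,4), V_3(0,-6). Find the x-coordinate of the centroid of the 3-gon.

1/3

Apply the shoelace (surveyor's) formula. First the cross-terms c_i = x_i·y_{i+1} − x_{i+1}·y_i:
  3, 6, 12  ⇒  2A = 21, A = 10.5.
Then Σ (x_i + x_{i+1})·c_i = 21, so x̄ = 21 / (6·10.5) = 1/3.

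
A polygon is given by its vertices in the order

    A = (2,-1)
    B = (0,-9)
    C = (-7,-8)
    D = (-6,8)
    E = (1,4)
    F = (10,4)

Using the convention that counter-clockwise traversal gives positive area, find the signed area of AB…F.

-135.5

Σ = (-18) + (-63) + (-104) + (-32) + (-36) + (-18) = -271
Signed area = Σ/2 = -135.5 (negative ⇒ clockwise traversal).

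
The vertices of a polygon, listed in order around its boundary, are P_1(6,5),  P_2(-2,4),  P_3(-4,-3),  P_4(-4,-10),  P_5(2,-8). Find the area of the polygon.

97

Apply the shoelace formula: 2A = Σ (x_i·y_{i+1} − x_{i+1}·y_i), indices taken mod 5.
Σ = (34) + (22) + (28) + (52) + (58) = 194
Area = |Σ|/2 = 97.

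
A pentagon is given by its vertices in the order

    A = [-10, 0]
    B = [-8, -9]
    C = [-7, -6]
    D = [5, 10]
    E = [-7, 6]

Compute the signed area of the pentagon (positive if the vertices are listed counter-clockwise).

97.5

Apply the shoelace (surveyor's) formula: 2A = Σ (x_i·y_{i+1} − x_{i+1}·y_i), indices taken mod 5.
Σ = (90) + (-15) + (-40) + (100) + (60) = 195
Signed area = Σ/2 = 97.5 (positive ⇒ counter-clockwise traversal).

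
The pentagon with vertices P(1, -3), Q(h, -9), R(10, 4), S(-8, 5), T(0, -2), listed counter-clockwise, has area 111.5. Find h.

6

The doubled signed area Σ (x_i y_{i+1} − x_{i+1} y_i) is linear in h.
With h=0 it equals 181; the coefficient of h is 7 (from the two edges through Q).
So 7·h + 181 = 2·111.5 = 223 ⇒ h = 6.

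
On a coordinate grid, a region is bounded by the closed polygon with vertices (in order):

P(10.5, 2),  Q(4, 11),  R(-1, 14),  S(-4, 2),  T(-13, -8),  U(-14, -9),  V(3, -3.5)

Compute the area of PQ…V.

205.125

Apply the shoelace (surveyor's) formula: 2A = Σ (x_i·y_{i+1} − x_{i+1}·y_i), indices taken mod 7.
P→Q: (10.5)(11) − (4)(2) = 107.5
Q→R: (4)(14) − (-1)(11) = 67
R→S: (-1)(2) − (-4)(14) = 54
S→T: (-4)(-8) − (-13)(2) = 58
T→U: (-13)(-9) − (-14)(-8) = 5
U→V: (-14)(-3.5) − (3)(-9) = 76
V→P: (3)(2) − (10.5)(-3.5) = 42.75
Σ = 410.25
Area = |Σ|/2 = 205.125.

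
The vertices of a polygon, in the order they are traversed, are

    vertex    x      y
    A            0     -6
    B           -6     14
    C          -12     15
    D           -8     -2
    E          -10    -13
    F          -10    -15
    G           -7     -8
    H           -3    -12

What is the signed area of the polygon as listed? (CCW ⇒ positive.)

A→B: (0)(14) − (-6)(-6) = -36
B→C: (-6)(15) − (-12)(14) = 78
C→D: (-12)(-2) − (-8)(15) = 144
D→E: (-8)(-13) − (-10)(-2) = 84
E→F: (-10)(-15) − (-10)(-13) = 20
F→G: (-10)(-8) − (-7)(-15) = -25
G→H: (-7)(-12) − (-3)(-8) = 60
H→A: (-3)(-6) − (0)(-12) = 18
Σ = 343
Signed area = Σ/2 = 171.5 (positive ⇒ counter-clockwise traversal).

171.5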